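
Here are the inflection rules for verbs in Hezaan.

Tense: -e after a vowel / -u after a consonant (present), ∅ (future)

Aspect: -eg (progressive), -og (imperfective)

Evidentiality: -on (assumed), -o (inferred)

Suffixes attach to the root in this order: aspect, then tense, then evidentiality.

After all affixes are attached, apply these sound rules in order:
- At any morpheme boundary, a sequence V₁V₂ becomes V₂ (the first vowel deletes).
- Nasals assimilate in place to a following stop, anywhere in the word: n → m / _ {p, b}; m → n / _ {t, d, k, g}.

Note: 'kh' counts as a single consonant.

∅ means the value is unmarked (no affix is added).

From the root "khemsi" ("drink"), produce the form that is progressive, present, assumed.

khemsegon

Attach aspect progressive -eg → khemsieg.
Attach tense present -u (after consonant 'g') → khemsiegu.
Attach evidentiality assumed -on → khemsieguon.
Apply vowel deletion: khemsieguon → khemsegon.
Nasal assimilation: no change.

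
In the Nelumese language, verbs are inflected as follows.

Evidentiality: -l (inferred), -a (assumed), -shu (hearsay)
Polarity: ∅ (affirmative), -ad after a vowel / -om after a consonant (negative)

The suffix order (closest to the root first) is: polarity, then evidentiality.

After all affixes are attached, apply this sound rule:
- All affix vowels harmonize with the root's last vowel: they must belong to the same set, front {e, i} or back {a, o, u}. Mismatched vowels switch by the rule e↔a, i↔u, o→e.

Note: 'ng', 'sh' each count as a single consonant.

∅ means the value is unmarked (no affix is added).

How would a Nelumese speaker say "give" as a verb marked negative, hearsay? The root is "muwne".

muwneedshi

Attach polarity negative -ad (after vowel 'e') → muwnead.
Attach evidentiality hearsay -shu → muwneadshu.
Apply vowel harmony: muwneadshu → muwneedshi.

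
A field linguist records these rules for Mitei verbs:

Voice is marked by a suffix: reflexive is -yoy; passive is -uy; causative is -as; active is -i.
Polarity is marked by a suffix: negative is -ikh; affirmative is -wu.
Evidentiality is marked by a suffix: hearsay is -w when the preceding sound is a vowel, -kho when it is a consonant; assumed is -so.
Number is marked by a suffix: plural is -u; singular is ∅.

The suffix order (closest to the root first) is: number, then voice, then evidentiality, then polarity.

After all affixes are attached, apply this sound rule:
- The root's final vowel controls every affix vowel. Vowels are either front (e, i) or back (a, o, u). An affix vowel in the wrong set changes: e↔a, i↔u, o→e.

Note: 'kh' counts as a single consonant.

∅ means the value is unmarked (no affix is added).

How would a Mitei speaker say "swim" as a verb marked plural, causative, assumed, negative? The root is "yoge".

yogeiesseikh

Attach number plural -u → yogeu.
Attach voice causative -as → yogeuas.
Attach evidentiality assumed -so → yogeuasso.
Attach polarity negative -ikh → yogeuassoikh.
Apply vowel harmony: yogeuassoikh → yogeiesseikh.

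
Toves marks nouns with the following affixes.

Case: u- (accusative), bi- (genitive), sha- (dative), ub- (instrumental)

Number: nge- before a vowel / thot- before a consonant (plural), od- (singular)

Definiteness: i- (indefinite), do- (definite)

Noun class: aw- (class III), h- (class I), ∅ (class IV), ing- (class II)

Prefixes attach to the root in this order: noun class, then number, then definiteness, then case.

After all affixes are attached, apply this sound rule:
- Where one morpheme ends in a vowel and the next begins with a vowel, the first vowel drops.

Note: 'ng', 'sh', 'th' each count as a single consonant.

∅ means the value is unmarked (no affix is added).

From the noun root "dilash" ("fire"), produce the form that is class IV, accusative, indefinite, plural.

noun class = class IV: zero marking, form stays dilash.
Attach number plural thot- (before consonant 'd') → thotdilash.
Attach definiteness indefinite i- → ithotdilash.
Attach case accusative u- → uithotdilash.
Apply vowel deletion: uithotdilash → ithotdilash.

ithotdilash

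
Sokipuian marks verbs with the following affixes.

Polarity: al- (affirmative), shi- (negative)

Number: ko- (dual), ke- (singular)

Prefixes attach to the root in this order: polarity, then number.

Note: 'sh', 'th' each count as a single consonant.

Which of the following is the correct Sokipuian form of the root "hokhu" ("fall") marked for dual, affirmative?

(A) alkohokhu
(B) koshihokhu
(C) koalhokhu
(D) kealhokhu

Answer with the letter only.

C

Attach polarity affirmative al- → alhokhu.
Attach number dual ko- → koalhokhu.
So the correct form is koalhokhu, option (C).
(D) kealhokhu is wrong: it uses singular instead of dual for number.
(B) koshihokhu is wrong: it uses negative instead of affirmative for polarity.
(A) alkohokhu is wrong: it has the affixes in the wrong order.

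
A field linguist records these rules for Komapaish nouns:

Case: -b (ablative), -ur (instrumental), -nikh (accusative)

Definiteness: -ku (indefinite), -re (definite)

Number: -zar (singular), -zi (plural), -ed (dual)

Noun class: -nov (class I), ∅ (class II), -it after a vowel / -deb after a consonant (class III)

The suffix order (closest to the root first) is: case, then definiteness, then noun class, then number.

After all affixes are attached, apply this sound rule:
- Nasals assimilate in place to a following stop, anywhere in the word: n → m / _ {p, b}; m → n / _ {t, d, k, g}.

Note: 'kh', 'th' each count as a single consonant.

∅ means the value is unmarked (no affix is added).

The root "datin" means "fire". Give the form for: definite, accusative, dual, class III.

datinnikhreited

Attach case accusative -nikh → datinnikh.
Attach definiteness definite -re → datinnikhre.
Attach noun class class III -it (after vowel 'e') → datinnikhreit.
Attach number dual -ed → datinnikhreited.
Nasal assimilation: no change.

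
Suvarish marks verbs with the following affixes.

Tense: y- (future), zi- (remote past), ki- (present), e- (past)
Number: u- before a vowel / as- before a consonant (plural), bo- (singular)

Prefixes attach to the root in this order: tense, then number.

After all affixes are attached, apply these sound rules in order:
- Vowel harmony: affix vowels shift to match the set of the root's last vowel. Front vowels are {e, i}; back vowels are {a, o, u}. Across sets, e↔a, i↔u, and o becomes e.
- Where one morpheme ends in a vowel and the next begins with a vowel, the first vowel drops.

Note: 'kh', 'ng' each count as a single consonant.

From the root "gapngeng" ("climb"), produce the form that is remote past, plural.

Attach tense remote past zi- → zigapngeng.
Attach number plural as- (before consonant 'z') → aszigapngeng.
Apply vowel harmony: aszigapngeng → eszigapngeng.
Vowel deletion: no change.

eszigapngeng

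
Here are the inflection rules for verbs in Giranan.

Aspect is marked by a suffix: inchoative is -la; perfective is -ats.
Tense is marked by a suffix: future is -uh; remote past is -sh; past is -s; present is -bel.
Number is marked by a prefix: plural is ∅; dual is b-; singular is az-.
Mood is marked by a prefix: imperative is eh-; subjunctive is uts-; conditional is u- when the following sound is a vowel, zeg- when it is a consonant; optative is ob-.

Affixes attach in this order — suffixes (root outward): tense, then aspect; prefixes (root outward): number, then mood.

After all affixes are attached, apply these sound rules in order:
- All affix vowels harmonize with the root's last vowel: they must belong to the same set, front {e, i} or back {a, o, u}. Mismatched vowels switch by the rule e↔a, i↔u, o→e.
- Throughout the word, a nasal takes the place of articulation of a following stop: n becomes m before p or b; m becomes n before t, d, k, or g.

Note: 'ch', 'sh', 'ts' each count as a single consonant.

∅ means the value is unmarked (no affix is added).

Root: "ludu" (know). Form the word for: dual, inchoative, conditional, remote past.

zagbludushla

Attach number dual b- → bludu.
Attach tense remote past -sh → bludush.
Attach aspect inchoative -la → bludushla.
Attach mood conditional zeg- (before consonant 'b') → zegbludushla.
Apply vowel harmony: zegbludushla → zagbludushla.
Nasal assimilation: no change.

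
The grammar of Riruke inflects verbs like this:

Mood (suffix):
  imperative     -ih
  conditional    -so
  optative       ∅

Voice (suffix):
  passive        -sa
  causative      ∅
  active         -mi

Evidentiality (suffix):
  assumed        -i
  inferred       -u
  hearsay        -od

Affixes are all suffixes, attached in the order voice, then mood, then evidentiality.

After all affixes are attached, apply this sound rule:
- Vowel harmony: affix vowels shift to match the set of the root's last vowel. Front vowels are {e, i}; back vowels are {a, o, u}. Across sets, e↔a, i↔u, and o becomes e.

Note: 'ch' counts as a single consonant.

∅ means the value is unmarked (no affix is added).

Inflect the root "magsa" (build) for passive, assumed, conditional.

magsasasou

Attach voice passive -sa → magsasa.
Attach mood conditional -so → magsasaso.
Attach evidentiality assumed -i → magsasasoi.
Apply vowel harmony: magsasasoi → magsasasou.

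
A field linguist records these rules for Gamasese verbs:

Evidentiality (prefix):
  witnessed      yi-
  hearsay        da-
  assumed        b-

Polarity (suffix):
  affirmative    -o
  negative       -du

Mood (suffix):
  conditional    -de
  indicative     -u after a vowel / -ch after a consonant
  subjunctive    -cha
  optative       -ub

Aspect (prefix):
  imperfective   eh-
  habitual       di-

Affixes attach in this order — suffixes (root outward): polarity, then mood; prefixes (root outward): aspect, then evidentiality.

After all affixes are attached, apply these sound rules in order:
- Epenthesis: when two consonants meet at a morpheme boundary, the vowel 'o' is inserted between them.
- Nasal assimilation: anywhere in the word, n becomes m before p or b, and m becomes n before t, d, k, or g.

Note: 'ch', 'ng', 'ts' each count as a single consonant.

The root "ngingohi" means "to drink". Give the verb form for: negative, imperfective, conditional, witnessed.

yiehongingohidude

Attach polarity negative -du → ngingohidu.
Attach aspect imperfective eh- → ehngingohidu.
Attach mood conditional -de → ehngingohidude.
Attach evidentiality witnessed yi- → yiehngingohidude.
Apply epenthesis: yiehngingohidude → yiehongingohidude.
Nasal assimilation: no change.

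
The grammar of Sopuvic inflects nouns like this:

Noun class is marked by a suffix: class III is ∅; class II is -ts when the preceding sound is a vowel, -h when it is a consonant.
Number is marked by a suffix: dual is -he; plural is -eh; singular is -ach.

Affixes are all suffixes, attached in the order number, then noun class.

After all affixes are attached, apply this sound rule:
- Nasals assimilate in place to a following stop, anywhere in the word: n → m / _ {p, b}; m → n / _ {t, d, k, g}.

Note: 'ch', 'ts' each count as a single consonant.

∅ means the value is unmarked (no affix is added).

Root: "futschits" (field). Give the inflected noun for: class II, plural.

Attach number plural -eh → futschitseh.
Attach noun class class II -h (after consonant 'h') → futschitsehh.
Nasal assimilation: no change.

futschitsehh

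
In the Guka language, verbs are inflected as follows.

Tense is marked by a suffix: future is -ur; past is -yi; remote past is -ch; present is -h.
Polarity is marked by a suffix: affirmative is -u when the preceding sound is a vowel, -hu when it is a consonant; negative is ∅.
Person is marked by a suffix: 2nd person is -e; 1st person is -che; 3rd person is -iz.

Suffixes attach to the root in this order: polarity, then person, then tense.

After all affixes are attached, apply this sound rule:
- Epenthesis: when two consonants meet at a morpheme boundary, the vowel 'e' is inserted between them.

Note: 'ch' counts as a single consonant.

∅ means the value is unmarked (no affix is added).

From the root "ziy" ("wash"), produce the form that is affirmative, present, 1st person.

ziyehucheh

Attach polarity affirmative -hu (after consonant 'y') → ziyhu.
Attach person 1st person -che → ziyhuche.
Attach tense present -h → ziyhucheh.
Apply epenthesis: ziyhucheh → ziyehucheh.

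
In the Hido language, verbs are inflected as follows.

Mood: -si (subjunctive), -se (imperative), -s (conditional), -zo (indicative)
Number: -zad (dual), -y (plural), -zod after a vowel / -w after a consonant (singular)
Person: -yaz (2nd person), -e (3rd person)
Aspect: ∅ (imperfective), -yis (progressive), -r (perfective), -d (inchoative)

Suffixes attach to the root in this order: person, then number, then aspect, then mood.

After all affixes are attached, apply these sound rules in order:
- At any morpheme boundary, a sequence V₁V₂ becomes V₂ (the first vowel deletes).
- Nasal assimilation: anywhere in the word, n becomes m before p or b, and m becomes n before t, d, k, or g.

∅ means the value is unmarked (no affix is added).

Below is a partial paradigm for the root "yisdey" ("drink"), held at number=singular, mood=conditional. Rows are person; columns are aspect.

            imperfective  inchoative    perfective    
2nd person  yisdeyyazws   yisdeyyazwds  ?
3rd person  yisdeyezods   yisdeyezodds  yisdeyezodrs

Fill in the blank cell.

Attach person 2nd person -yaz → yisdeyyaz.
Attach number singular -w (after consonant 'z') → yisdeyyazw.
Attach aspect perfective -r → yisdeyyazwr.
Attach mood conditional -s → yisdeyyazwrs.
Vowel deletion: no change.
Nasal assimilation: no change.

yisdeyyazwrs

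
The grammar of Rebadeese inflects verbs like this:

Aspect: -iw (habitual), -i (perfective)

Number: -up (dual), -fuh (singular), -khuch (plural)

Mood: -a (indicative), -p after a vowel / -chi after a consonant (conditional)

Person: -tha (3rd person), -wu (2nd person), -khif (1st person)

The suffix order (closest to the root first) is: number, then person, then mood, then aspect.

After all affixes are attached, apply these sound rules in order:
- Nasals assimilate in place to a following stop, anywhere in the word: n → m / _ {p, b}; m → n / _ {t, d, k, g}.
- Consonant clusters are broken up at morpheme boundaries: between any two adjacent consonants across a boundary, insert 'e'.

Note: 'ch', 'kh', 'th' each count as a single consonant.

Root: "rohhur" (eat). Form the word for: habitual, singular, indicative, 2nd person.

rohhurefuhewuaiw

Attach number singular -fuh → rohhurfuh.
Attach person 2nd person -wu → rohhurfuhwu.
Attach mood indicative -a → rohhurfuhwua.
Attach aspect habitual -iw → rohhurfuhwuaiw.
Nasal assimilation: no change.
Apply epenthesis: rohhurfuhwuaiw → rohhurefuhewuaiw.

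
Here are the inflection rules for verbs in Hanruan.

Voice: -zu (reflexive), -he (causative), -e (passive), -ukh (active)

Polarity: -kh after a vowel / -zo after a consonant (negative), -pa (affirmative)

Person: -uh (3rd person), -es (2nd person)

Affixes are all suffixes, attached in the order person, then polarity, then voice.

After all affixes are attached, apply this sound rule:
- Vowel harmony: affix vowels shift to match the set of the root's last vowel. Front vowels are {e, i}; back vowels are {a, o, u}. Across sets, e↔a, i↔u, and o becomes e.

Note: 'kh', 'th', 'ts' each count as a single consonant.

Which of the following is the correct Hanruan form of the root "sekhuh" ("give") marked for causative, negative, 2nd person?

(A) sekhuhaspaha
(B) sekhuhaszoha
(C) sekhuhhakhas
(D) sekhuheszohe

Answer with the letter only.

Attach person 2nd person -es → sekhuhes.
Attach polarity negative -zo (after consonant 's') → sekhuheszo.
Attach voice causative -he → sekhuheszohe.
Apply vowel harmony: sekhuheszohe → sekhuhaszoha.
So the correct form is sekhuhaszoha, option (B).
(C) sekhuhhakhas is wrong: it has the affixes in the wrong order.
(A) sekhuhaspaha is wrong: it uses affirmative instead of negative for polarity.
(D) sekhuheszohe is wrong: it fails to apply the sound rule(s).

B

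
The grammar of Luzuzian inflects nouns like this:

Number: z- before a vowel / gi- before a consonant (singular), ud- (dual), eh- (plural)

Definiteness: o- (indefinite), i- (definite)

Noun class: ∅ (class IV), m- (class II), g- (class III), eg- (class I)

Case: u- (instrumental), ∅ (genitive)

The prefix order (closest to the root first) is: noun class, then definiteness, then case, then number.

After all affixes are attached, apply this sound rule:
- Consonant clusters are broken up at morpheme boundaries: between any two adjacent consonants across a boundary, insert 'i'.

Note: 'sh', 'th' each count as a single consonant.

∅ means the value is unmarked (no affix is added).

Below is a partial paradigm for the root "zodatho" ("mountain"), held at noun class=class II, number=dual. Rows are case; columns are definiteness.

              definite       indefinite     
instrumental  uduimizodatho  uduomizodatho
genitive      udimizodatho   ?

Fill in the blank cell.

Attach noun class class II m- → mzodatho.
Attach definiteness indefinite o- → omzodatho.
case = genitive: zero marking, form stays omzodatho.
Attach number dual ud- → udomzodatho.
Apply epenthesis: udomzodatho → udomizodatho.

udomizodatho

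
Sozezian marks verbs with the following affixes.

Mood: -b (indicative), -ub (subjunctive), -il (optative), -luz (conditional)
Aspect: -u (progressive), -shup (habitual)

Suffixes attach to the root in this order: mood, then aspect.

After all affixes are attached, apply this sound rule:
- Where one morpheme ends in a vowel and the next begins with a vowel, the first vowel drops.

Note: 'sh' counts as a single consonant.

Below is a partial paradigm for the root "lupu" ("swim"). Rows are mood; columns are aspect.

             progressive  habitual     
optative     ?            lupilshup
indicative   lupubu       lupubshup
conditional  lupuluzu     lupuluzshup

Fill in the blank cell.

lupilu

Attach mood optative -il → lupuil.
Attach aspect progressive -u → lupuilu.
Apply vowel deletion: lupuilu → lupilu.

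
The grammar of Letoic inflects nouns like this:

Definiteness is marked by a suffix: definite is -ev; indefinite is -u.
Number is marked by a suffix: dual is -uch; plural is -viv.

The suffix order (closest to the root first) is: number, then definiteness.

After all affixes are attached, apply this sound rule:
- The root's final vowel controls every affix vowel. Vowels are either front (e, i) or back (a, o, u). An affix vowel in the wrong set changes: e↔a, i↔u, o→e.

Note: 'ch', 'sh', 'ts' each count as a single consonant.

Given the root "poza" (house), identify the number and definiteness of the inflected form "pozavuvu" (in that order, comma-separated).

Segment: poza-viv-u.
number: -viv → plural.
definiteness: -u → indefinite.

plural, indefinite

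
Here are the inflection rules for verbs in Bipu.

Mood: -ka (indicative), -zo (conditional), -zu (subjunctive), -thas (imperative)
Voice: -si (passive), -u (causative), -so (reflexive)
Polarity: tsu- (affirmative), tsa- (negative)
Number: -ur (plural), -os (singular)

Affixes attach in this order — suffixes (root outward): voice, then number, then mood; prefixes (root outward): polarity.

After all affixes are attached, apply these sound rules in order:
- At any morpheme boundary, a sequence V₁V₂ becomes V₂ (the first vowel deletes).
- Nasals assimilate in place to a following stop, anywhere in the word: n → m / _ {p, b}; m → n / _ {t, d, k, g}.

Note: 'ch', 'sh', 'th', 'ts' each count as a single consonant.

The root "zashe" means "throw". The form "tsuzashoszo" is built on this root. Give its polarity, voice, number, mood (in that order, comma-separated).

Segment: tsu-zashe-u-os-zo.
polarity: tsu- → affirmative.
voice: -u → causative.
number: -os → singular.
mood: -zo → conditional.

affirmative, causative, singular, conditional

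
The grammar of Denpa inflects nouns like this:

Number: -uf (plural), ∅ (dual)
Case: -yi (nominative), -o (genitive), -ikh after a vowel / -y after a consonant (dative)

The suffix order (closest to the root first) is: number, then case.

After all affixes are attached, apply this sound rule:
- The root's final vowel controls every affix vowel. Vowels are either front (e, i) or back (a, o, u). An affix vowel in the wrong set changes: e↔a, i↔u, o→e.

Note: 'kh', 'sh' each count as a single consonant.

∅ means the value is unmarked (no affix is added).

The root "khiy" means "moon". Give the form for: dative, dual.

khiyy

number = dual: zero marking, form stays khiy.
Attach case dative -y (after consonant 'y') → khiyy.
Vowel harmony: no change.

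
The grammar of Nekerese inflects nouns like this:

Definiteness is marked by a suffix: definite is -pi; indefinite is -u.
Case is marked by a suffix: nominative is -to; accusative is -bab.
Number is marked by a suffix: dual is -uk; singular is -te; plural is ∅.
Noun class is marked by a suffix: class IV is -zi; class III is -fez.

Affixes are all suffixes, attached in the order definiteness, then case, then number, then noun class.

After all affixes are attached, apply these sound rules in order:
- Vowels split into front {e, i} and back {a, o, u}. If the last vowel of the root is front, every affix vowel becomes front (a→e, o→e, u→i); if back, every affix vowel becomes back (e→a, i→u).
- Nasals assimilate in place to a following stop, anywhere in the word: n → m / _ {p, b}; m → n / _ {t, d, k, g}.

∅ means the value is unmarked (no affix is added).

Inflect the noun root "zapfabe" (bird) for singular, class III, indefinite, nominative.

Attach definiteness indefinite -u → zapfabeu.
Attach case nominative -to → zapfabeuto.
Attach number singular -te → zapfabeutote.
Attach noun class class III -fez → zapfabeutotefez.
Apply vowel harmony: zapfabeutotefez → zapfabeitetefez.
Nasal assimilation: no change.

zapfabeitetefez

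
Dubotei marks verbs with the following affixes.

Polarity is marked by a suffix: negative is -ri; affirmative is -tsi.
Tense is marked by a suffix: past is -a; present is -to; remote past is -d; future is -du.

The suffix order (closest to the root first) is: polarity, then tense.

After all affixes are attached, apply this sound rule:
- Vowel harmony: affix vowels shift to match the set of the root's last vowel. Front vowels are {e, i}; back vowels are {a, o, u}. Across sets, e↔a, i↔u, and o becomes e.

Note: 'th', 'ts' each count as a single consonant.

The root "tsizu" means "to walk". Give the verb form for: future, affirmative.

tsizutsudu

Attach polarity affirmative -tsi → tsizutsi.
Attach tense future -du → tsizutsidu.
Apply vowel harmony: tsizutsidu → tsizutsudu.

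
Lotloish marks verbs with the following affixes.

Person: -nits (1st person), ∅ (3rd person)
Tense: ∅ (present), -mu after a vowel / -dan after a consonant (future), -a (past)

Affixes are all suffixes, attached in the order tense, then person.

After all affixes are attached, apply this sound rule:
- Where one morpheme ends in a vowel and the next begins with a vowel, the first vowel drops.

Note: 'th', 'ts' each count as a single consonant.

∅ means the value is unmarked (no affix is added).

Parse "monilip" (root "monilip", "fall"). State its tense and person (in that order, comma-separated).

Segment: monilip.
tense: ∅ → present.
person: ∅ → 3rd person.

present, 3rd person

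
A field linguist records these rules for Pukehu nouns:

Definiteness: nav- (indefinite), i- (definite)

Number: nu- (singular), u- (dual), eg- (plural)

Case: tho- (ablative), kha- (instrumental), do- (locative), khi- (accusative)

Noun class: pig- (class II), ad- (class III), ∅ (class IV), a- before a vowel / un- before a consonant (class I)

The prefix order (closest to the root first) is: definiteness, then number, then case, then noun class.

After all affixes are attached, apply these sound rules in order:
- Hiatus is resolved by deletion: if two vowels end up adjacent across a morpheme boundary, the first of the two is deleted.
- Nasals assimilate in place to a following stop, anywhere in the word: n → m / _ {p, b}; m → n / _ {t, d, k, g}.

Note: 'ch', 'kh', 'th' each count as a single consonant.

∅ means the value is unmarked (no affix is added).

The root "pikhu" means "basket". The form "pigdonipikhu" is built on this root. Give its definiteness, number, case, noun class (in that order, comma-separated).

definite, singular, locative, class II

Segment: pig-do-nu-i-pikhu.
definiteness: i- → definite.
number: nu- → singular.
case: do- → locative.
noun class: pig- → class II.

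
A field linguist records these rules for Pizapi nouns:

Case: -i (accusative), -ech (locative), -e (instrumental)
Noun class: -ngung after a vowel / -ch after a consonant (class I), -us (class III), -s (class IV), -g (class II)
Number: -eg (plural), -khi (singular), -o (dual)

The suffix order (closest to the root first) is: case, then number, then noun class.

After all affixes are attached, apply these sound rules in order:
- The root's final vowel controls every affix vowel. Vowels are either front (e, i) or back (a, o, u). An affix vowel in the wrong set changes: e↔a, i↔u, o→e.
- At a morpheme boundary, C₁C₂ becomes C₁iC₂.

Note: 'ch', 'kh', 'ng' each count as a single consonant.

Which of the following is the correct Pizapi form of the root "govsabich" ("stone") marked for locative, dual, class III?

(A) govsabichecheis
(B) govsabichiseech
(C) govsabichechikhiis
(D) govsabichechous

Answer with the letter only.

A

Attach case locative -ech → govsabichech.
Attach number dual -o → govsabichecho.
Attach noun class class III -us → govsabichechous.
Apply vowel harmony: govsabichechous → govsabichecheis.
Epenthesis: no change.
So the correct form is govsabichecheis, option (A).
(B) govsabichiseech is wrong: it has the affixes in the wrong order.
(C) govsabichechikhiis is wrong: it uses singular instead of dual for number.
(D) govsabichechous is wrong: it fails to apply the sound rule(s).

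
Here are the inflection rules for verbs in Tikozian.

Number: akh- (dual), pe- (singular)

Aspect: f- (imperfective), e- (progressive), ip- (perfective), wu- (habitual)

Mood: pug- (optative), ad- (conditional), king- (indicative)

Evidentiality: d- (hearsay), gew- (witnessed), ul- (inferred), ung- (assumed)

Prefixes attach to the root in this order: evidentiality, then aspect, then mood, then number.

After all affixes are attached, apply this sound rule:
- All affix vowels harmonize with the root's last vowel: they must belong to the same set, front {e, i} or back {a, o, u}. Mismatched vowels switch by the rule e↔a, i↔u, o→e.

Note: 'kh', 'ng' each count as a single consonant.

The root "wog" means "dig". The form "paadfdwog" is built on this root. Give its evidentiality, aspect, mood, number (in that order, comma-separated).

hearsay, imperfective, conditional, singular

Segment: pe-ad-f-d-wog.
evidentiality: d- → hearsay.
aspect: f- → imperfective.
mood: ad- → conditional.
number: pe- → singular.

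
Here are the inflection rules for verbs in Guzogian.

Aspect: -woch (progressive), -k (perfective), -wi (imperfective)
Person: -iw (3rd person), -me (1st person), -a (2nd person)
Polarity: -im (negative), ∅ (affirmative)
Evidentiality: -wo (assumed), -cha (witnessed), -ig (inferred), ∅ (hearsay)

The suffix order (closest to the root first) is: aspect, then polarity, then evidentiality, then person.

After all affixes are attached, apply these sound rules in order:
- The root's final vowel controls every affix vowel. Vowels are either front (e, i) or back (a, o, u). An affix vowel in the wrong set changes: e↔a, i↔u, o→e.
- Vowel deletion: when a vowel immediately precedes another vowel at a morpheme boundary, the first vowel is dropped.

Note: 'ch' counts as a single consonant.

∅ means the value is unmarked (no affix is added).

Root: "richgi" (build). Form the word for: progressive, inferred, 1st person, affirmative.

Attach aspect progressive -woch → richgiwoch.
polarity = affirmative: zero marking, form stays richgiwoch.
Attach evidentiality inferred -ig → richgiwochig.
Attach person 1st person -me → richgiwochigme.
Apply vowel harmony: richgiwochigme → richgiwechigme.
Vowel deletion: no change.

richgiwechigme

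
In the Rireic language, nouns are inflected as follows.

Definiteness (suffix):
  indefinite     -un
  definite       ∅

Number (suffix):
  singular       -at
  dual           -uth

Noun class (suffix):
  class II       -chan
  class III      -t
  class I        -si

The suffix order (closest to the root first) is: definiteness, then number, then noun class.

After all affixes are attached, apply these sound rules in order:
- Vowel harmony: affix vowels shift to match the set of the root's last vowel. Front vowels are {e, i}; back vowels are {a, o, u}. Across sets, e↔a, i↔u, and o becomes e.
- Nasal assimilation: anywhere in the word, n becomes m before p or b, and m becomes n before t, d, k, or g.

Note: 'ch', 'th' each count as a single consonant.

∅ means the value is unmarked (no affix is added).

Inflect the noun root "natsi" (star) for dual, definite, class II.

definiteness = definite: zero marking, form stays natsi.
Attach number dual -uth → natsiuth.
Attach noun class class II -chan → natsiuthchan.
Apply vowel harmony: natsiuthchan → natsiithchen.
Nasal assimilation: no change.

natsiithchen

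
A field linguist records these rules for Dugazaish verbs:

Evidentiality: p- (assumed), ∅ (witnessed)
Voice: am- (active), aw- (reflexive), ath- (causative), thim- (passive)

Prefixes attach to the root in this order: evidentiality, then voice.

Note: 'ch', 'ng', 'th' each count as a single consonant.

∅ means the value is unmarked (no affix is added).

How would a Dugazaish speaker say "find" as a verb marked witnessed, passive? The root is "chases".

thimchases

evidentiality = witnessed: zero marking, form stays chases.
Attach voice passive thim- → thimchases.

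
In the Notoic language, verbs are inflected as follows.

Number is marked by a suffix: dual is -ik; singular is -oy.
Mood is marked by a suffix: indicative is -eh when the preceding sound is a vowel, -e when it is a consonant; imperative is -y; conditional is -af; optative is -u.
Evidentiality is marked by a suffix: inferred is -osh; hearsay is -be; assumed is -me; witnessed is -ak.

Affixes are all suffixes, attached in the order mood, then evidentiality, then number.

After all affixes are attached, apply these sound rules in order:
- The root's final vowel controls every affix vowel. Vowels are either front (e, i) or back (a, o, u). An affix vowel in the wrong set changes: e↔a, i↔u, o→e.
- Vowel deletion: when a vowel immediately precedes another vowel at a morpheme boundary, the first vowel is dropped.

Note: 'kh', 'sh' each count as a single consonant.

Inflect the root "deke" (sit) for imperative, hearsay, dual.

dekeybik

Attach mood imperative -y → dekey.
Attach evidentiality hearsay -be → dekeybe.
Attach number dual -ik → dekeybeik.
Vowel harmony: no change.
Apply vowel deletion: dekeybeik → dekeybik.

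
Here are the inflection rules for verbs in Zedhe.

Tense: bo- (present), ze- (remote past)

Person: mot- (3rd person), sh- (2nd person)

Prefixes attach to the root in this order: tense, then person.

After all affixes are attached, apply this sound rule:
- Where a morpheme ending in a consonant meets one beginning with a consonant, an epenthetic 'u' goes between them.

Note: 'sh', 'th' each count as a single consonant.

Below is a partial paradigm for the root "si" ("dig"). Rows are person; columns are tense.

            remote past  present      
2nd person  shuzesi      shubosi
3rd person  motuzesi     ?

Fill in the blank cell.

motubosi

Attach tense present bo- → bosi.
Attach person 3rd person mot- → motbosi.
Apply epenthesis: motbosi → motubosi.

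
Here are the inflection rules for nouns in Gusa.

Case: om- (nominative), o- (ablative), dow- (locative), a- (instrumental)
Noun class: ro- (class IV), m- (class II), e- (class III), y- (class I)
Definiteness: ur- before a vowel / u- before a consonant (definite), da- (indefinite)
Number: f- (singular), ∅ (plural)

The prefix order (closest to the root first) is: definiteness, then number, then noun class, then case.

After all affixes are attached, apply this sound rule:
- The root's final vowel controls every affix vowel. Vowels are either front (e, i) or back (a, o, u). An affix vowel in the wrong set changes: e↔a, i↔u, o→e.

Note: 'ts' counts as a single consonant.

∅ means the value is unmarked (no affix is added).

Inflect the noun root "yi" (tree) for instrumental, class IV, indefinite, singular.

erefdeyi

Attach definiteness indefinite da- → dayi.
Attach number singular f- → fdayi.
Attach noun class class IV ro- → rofdayi.
Attach case instrumental a- → arofdayi.
Apply vowel harmony: arofdayi → erefdeyi.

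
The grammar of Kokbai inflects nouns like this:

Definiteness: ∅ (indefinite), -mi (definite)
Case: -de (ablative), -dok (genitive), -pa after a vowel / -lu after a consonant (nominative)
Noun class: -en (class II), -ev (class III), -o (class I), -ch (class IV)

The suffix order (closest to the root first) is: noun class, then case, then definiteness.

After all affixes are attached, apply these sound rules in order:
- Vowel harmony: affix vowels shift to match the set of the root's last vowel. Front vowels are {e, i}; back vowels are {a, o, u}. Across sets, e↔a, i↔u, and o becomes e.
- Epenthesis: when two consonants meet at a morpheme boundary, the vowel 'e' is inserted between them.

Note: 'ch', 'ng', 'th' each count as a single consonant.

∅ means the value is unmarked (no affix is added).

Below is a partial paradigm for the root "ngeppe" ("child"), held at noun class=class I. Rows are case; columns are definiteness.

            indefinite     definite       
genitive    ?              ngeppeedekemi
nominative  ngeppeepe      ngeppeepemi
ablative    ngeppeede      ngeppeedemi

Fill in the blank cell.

Attach noun class class I -o → ngeppeo.
Attach case genitive -dok → ngeppeodok.
definiteness = indefinite: zero marking, form stays ngeppeodok.
Apply vowel harmony: ngeppeodok → ngeppeedek.
Epenthesis: no change.

ngeppeedek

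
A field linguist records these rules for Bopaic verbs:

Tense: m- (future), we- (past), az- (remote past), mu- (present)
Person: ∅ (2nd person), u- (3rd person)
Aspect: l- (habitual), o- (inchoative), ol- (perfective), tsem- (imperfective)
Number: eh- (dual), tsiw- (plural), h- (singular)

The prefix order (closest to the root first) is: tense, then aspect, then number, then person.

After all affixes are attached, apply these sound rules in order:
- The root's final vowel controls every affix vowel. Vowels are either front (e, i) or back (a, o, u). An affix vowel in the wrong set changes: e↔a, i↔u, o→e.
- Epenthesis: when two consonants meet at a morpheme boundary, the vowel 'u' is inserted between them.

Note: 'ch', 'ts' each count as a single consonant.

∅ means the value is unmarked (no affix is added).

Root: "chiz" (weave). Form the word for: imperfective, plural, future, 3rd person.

Attach tense future m- → mchiz.
Attach aspect imperfective tsem- → tsemmchiz.
Attach number plural tsiw- → tsiwtsemmchiz.
Attach person 3rd person u- → utsiwtsemmchiz.
Apply vowel harmony: utsiwtsemmchiz → itsiwtsemmchiz.
Apply epenthesis: itsiwtsemmchiz → itsiwutsemumuchiz.

itsiwutsemumuchiz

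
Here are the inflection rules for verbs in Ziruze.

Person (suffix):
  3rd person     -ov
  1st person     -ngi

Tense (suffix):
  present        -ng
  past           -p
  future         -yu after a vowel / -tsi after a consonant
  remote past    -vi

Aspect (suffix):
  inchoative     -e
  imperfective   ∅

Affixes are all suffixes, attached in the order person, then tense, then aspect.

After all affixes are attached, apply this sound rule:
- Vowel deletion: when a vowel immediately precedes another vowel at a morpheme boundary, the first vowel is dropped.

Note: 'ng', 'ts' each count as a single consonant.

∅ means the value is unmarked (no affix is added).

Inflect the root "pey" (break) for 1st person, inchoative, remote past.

peyngive

Attach person 1st person -ngi → peyngi.
Attach tense remote past -vi → peyngivi.
Attach aspect inchoative -e → peyngivie.
Apply vowel deletion: peyngivie → peyngive.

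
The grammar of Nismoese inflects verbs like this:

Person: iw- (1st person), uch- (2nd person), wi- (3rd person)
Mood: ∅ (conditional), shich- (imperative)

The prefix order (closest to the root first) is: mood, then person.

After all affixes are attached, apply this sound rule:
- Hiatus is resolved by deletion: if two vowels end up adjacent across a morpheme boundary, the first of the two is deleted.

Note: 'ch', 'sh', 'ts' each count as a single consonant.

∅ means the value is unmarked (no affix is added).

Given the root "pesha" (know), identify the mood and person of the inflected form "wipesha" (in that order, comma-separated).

Segment: wi-pesha.
mood: ∅ → conditional.
person: wi- → 3rd person.

conditional, 3rd person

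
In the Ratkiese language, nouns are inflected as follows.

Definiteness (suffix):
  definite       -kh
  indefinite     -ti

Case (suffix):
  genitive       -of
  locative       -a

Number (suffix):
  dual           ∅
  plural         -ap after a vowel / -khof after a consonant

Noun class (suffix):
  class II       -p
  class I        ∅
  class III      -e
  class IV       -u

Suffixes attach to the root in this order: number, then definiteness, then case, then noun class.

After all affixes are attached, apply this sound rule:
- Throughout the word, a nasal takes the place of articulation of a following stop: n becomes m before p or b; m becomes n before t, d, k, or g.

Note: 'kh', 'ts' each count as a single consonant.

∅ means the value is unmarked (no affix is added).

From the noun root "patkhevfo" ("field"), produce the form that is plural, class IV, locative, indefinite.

Attach number plural -ap (after vowel 'o') → patkhevfoap.
Attach definiteness indefinite -ti → patkhevfoapti.
Attach case locative -a → patkhevfoaptia.
Attach noun class class IV -u → patkhevfoaptiau.
Nasal assimilation: no change.

patkhevfoaptiau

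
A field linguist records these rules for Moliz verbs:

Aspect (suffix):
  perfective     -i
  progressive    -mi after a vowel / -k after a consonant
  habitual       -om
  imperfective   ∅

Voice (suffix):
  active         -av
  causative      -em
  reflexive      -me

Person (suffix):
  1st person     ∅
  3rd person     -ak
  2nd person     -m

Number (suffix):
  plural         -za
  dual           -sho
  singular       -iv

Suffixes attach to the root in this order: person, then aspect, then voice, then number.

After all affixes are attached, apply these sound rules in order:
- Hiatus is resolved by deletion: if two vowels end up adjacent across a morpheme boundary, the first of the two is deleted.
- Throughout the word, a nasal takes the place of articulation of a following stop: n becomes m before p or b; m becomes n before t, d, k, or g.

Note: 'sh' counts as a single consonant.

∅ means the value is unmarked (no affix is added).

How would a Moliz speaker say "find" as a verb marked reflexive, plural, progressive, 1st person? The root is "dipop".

person = 1st person: zero marking, form stays dipop.
Attach aspect progressive -k (after consonant 'p') → dipopk.
Attach voice reflexive -me → dipopkme.
Attach number plural -za → dipopkmeza.
Vowel deletion: no change.
Nasal assimilation: no change.

dipopkmeza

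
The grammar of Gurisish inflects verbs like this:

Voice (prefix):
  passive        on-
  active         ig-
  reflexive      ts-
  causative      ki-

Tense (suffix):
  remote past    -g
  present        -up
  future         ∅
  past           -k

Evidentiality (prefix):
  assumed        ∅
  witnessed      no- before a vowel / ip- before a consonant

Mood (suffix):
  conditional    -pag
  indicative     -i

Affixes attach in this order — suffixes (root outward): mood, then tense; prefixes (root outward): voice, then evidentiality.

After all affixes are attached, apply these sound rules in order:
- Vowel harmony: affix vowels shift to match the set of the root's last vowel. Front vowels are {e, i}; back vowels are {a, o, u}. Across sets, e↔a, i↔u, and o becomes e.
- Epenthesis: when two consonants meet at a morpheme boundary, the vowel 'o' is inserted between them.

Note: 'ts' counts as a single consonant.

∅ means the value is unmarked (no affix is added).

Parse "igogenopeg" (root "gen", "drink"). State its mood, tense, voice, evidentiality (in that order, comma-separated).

Segment: ig-gen-pag.
mood: -pag → conditional.
tense: ∅ → future.
voice: ig- → active.
evidentiality: ∅ → assumed.

conditional, future, active, assumed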